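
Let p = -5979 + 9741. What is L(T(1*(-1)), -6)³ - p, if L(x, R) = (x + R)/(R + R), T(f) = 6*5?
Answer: -3770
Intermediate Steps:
T(f) = 30
p = 3762
L(x, R) = (R + x)/(2*R) (L(x, R) = (R + x)/((2*R)) = (R + x)*(1/(2*R)) = (R + x)/(2*R))
L(T(1*(-1)), -6)³ - p = ((½)*(-6 + 30)/(-6))³ - 1*3762 = ((½)*(-⅙)*24)³ - 3762 = (-2)³ - 3762 = -8 - 3762 = -3770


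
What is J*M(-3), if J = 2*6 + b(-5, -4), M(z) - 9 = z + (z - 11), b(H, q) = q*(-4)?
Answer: -224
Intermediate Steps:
b(H, q) = -4*q
M(z) = -2 + 2*z (M(z) = 9 + (z + (z - 11)) = 9 + (z + (-11 + z)) = 9 + (-11 + 2*z) = -2 + 2*z)
J = 28 (J = 2*6 - 4*(-4) = 12 + 16 = 28)
J*M(-3) = 28*(-2 + 2*(-3)) = 28*(-2 - 6) = 28*(-8) = -224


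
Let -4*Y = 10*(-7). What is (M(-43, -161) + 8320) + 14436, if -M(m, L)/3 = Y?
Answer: 45407/2 ≈ 22704.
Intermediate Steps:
Y = 35/2 (Y = -5*(-7)/2 = -¼*(-70) = 35/2 ≈ 17.500)
M(m, L) = -105/2 (M(m, L) = -3*35/2 = -105/2)
(M(-43, -161) + 8320) + 14436 = (-105/2 + 8320) + 14436 = 16535/2 + 14436 = 45407/2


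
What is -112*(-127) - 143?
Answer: 14081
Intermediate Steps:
-112*(-127) - 143 = 14224 - 143 = 14081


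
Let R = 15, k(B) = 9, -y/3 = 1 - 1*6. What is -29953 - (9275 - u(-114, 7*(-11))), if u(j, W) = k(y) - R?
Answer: -39234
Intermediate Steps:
y = 15 (y = -3*(1 - 1*6) = -3*(1 - 6) = -3*(-5) = 15)
u(j, W) = -6 (u(j, W) = 9 - 1*15 = 9 - 15 = -6)
-29953 - (9275 - u(-114, 7*(-11))) = -29953 - (9275 - 1*(-6)) = -29953 - (9275 + 6) = -29953 - 1*9281 = -29953 - 9281 = -39234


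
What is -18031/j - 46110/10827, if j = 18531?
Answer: -12959087/2476977 ≈ -5.2318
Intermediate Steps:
-18031/j - 46110/10827 = -18031/18531 - 46110/10827 = -18031*1/18531 - 46110*1/10827 = -18031/18531 - 15370/3609 = -12959087/2476977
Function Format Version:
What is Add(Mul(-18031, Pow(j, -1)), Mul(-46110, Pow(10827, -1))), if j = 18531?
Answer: Rational(-12959087, 2476977) ≈ -5.2318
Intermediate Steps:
Add(Mul(-18031, Pow(j, -1)), Mul(-46110, Pow(10827, -1))) = Add(Mul(-18031, Pow(18531, -1)), Mul(-46110, Pow(10827, -1))) = Add(Mul(-18031, Rational(1, 18531)), Mul(-46110, Rational(1, 10827))) = Add(Rational(-18031, 18531), Rational(-15370, 3609)) = Rational(-12959087, 2476977)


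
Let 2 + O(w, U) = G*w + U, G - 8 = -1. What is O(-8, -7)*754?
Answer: -49010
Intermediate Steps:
G = 7 (G = 8 - 1 = 7)
O(w, U) = -2 + U + 7*w (O(w, U) = -2 + (7*w + U) = -2 + (U + 7*w) = -2 + U + 7*w)
O(-8, -7)*754 = (-2 - 7 + 7*(-8))*754 = (-2 - 7 - 56)*754 = -65*754 = -49010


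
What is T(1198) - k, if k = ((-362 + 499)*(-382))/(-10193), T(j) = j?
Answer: 12158880/10193 ≈ 1192.9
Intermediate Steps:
k = 52334/10193 (k = (137*(-382))*(-1/10193) = -52334*(-1/10193) = 52334/10193 ≈ 5.1343)
T(1198) - k = 1198 - 1*52334/10193 = 1198 - 52334/10193 = 12158880/10193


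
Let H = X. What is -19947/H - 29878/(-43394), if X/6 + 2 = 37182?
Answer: 74353899/124106840 ≈ 0.59911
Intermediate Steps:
X = 223080 (X = -12 + 6*37182 = -12 + 223092 = 223080)
H = 223080
-19947/H - 29878/(-43394) = -19947/223080 - 29878/(-43394) = -19947*1/223080 - 29878*(-1/43394) = -6649/74360 + 14939/21697 = 74353899/124106840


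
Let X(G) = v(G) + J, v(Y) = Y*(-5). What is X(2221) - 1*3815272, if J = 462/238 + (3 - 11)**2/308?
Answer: -5008724680/1309 ≈ -3.8264e+6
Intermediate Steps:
v(Y) = -5*Y
J = 2813/1309 (J = 462*(1/238) + (-8)**2*(1/308) = 33/17 + 64*(1/308) = 33/17 + 16/77 = 2813/1309 ≈ 2.1490)
X(G) = 2813/1309 - 5*G (X(G) = -5*G + 2813/1309 = 2813/1309 - 5*G)
X(2221) - 1*3815272 = (2813/1309 - 5*2221) - 1*3815272 = (2813/1309 - 11105) - 3815272 = -14533632/1309 - 3815272 = -5008724680/1309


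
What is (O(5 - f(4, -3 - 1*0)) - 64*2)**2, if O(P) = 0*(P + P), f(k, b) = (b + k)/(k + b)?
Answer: 16384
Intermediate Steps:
f(k, b) = 1 (f(k, b) = (b + k)/(b + k) = 1)
O(P) = 0 (O(P) = 0*(2*P) = 0)
(O(5 - f(4, -3 - 1*0)) - 64*2)**2 = (0 - 64*2)**2 = (0 - 128)**2 = (-128)**2 = 16384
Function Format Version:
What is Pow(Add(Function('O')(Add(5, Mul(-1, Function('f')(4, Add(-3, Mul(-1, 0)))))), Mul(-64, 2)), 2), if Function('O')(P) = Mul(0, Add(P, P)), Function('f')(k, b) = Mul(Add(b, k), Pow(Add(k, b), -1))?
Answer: 16384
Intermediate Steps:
Function('f')(k, b) = 1 (Function('f')(k, b) = Mul(Add(b, k), Pow(Add(b, k), -1)) = 1)
Function('O')(P) = 0 (Function('O')(P) = Mul(0, Mul(2, P)) = 0)
Pow(Add(Function('O')(Add(5, Mul(-1, Function('f')(4, Add(-3, Mul(-1, 0)))))), Mul(-64, 2)), 2) = Pow(Add(0, Mul(-64, 2)), 2) = Pow(Add(0, -128), 2) = Pow(-128, 2) = 16384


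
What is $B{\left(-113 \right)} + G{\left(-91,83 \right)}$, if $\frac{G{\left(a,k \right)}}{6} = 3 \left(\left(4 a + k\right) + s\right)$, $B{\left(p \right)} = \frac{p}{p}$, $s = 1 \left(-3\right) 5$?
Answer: $-5327$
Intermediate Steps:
$s = -15$ ($s = \left(-3\right) 5 = -15$)
$B{\left(p \right)} = 1$
$G{\left(a,k \right)} = -270 + 18 k + 72 a$ ($G{\left(a,k \right)} = 6 \cdot 3 \left(\left(4 a + k\right) - 15\right) = 6 \cdot 3 \left(\left(k + 4 a\right) - 15\right) = 6 \cdot 3 \left(-15 + k + 4 a\right) = 6 \left(-45 + 3 k + 12 a\right) = -270 + 18 k + 72 a$)
$B{\left(-113 \right)} + G{\left(-91,83 \right)} = 1 + \left(-270 + 18 \cdot 83 + 72 \left(-91\right)\right) = 1 - 5328 = -5327$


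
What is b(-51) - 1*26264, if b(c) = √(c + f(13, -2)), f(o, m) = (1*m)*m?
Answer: -26264 + I*√47 ≈ -26264.0 + 6.8557*I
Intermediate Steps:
f(o, m) = m² (f(o, m) = m*m = m²)
b(c) = √(4 + c) (b(c) = √(c + (-2)²) = √(c + 4) = √(4 + c))
b(-51) - 1*26264 = √(4 - 51) - 1*26264 = √(-47) - 26264 = I*√47 - 26264 = -26264 + I*√47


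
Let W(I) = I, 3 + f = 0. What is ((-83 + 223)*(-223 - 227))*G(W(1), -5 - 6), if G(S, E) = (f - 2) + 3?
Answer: 126000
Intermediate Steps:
f = -3 (f = -3 + 0 = -3)
G(S, E) = -2 (G(S, E) = (-3 - 2) + 3 = -5 + 3 = -2)
((-83 + 223)*(-223 - 227))*G(W(1), -5 - 6) = ((-83 + 223)*(-223 - 227))*(-2) = (140*(-450))*(-2) = -63000*(-2) = 126000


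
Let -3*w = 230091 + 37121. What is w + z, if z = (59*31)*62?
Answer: 72982/3 ≈ 24327.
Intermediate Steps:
z = 113398 (z = 1829*62 = 113398)
w = -267212/3 (w = -(230091 + 37121)/3 = -⅓*267212 = -267212/3 ≈ -89071.)
w + z = -267212/3 + 113398 = 72982/3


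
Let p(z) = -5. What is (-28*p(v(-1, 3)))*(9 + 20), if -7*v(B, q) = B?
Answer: 4060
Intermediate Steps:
v(B, q) = -B/7
(-28*p(v(-1, 3)))*(9 + 20) = (-28*(-5))*(9 + 20) = 140*29 = 4060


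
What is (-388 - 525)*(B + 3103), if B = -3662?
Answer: 510367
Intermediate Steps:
(-388 - 525)*(B + 3103) = (-388 - 525)*(-3662 + 3103) = -913*(-559) = 510367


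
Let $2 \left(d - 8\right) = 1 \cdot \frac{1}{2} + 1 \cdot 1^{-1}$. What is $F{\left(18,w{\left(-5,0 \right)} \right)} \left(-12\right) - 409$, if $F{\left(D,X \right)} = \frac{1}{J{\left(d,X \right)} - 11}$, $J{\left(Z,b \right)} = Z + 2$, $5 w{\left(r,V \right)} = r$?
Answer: $-361$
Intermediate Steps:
$d = \frac{35}{4}$ ($d = 8 + \frac{1 \cdot \frac{1}{2} + 1 \cdot 1^{-1}}{2} = 8 + \frac{1 \cdot \frac{1}{2} + 1 \cdot 1}{2} = 8 + \frac{\frac{1}{2} + 1}{2} = 8 + \frac{1}{2} \cdot \frac{3}{2} = 8 + \frac{3}{4} = \frac{35}{4} \approx 8.75$)
$w{\left(r,V \right)} = \frac{r}{5}$
$J{\left(Z,b \right)} = 2 + Z$
$F{\left(D,X \right)} = -4$ ($F{\left(D,X \right)} = \frac{1}{\left(2 + \frac{35}{4}\right) - 11} = \frac{1}{\frac{43}{4} - 11} = \frac{1}{- \frac{1}{4}} = -4$)
$F{\left(18,w{\left(-5,0 \right)} \right)} \left(-12\right) - 409 = \left(-4\right) \left(-12\right) - 409 = 48 - 409 = -361$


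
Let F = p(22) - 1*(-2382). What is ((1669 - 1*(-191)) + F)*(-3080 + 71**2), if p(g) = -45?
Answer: 8230317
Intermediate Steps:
F = 2337 (F = -45 - 1*(-2382) = -45 + 2382 = 2337)
((1669 - 1*(-191)) + F)*(-3080 + 71**2) = ((1669 - 1*(-191)) + 2337)*(-3080 + 71**2) = ((1669 + 191) + 2337)*(-3080 + 5041) = (1860 + 2337)*1961 = 4197*1961 = 8230317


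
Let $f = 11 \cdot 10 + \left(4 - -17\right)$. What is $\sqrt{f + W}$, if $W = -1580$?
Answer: $3 i \sqrt{161} \approx 38.066 i$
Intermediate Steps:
$f = 131$ ($f = 110 + \left(4 + 17\right) = 110 + 21 = 131$)
$\sqrt{f + W} = \sqrt{131 - 1580} = \sqrt{-1449} = 3 i \sqrt{161}$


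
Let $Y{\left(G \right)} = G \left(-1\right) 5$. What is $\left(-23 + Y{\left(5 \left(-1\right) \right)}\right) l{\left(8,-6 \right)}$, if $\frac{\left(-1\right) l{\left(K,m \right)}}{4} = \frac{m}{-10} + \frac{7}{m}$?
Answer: $\frac{68}{15} \approx 4.5333$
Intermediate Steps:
$l{\left(K,m \right)} = - \frac{28}{m} + \frac{2 m}{5}$ ($l{\left(K,m \right)} = - 4 \left(\frac{m}{-10} + \frac{7}{m}\right) = - 4 \left(m \left(- \frac{1}{10}\right) + \frac{7}{m}\right) = - 4 \left(- \frac{m}{10} + \frac{7}{m}\right) = - 4 \left(\frac{7}{m} - \frac{m}{10}\right) = - \frac{28}{m} + \frac{2 m}{5}$)
$Y{\left(G \right)} = - 5 G$ ($Y{\left(G \right)} = - G 5 = - 5 G$)
$\left(-23 + Y{\left(5 \left(-1\right) \right)}\right) l{\left(8,-6 \right)} = \left(-23 - 5 \cdot 5 \left(-1\right)\right) \left(- \frac{28}{-6} + \frac{2}{5} \left(-6\right)\right) = \left(-23 - -25\right) \left(\left(-28\right) \left(- \frac{1}{6}\right) - \frac{12}{5}\right) = \left(-23 + 25\right) \left(\frac{14}{3} - \frac{12}{5}\right) = 2 \cdot \frac{34}{15} = \frac{68}{15}$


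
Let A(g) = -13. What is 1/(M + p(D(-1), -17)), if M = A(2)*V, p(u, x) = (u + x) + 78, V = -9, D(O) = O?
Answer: 1/177 ≈ 0.0056497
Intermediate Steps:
p(u, x) = 78 + u + x
M = 117 (M = -13*(-9) = 117)
1/(M + p(D(-1), -17)) = 1/(117 + (78 - 1 - 17)) = 1/(117 + 60) = 1/177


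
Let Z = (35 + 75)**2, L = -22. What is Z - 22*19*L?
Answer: 21296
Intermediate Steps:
Z = 12100 (Z = 110**2 = 12100)
Z - 22*19*L = 12100 - 22*19*(-22) = 12100 - 418*(-22) = 12100 - 1*(-9196) = 12100 + 9196 = 21296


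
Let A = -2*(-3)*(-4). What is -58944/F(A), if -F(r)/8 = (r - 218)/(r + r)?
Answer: 176832/121 ≈ 1461.4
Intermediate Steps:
A = -24 (A = 6*(-4) = -24)
F(r) = -4*(-218 + r)/r (F(r) = -8*(r - 218)/(r + r) = -8*(-218 + r)/(2*r) = -8*(-218 + r)*1/(2*r) = -4*(-218 + r)/r)
-58944/F(A) = -58944/(-4 + 872/(-24)) = -58944/(-4 + 872*(-1/24)) = -58944/(-4 - 109/3) = -58944/(-121/3) = -58944*(-3/121) = 176832/121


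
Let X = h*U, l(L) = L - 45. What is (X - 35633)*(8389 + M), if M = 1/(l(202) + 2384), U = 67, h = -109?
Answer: -305081032400/847 ≈ -3.6019e+8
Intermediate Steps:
l(L) = -45 + L
M = 1/2541 (M = 1/((-45 + 202) + 2384) = 1/(157 + 2384) = 1/2541 ≈ 0.00039355)
X = -7303 (X = -109*67 = -7303)
(X - 35633)*(8389 + M) = (-7303 - 35633)*(8389 + 1/2541) = -42936*21316450/2541 = -305081032400/847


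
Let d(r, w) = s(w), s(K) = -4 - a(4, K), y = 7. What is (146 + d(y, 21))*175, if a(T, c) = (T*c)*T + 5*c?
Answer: -52325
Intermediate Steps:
a(T, c) = 5*c + c*T**2 (a(T, c) = c*T**2 + 5*c = 5*c + c*T**2)
s(K) = -4 - 21*K (s(K) = -4 - K*(5 + 4**2) = -4 - K*(5 + 16) = -4 - K*21 = -4 - 21*K)
d(r, w) = -4 - 21*w
(146 + d(y, 21))*175 = (146 + (-4 - 21*21))*175 = (146 + (-4 - 441))*175 = (146 - 445)*175 = -299*175 = -52325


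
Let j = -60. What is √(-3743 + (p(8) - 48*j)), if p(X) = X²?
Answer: I*√799 ≈ 28.267*I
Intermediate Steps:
√(-3743 + (p(8) - 48*j)) = √(-3743 + (8² - 48*(-60))) = √(-3743 + (64 + 2880)) = √(-3743 + 2944) = √(-799) = I*√799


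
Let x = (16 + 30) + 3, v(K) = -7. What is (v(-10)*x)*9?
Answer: -3087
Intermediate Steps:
x = 49 (x = 46 + 3 = 49)
(v(-10)*x)*9 = -7*49*9 = -343*9 = -3087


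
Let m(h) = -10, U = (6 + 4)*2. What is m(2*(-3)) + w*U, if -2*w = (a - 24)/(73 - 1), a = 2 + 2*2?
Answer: -15/2 ≈ -7.5000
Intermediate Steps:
U = 20 (U = 10*2 = 20)
a = 6 (a = 2 + 4 = 6)
w = ⅛ (w = -(6 - 24)/(2*(73 - 1)) = -(-9)/72 = -½*(-¼) = ⅛ ≈ 0.12500)
m(2*(-3)) + w*U = -10 + (⅛)*20 = -10 + 5/2 = -15/2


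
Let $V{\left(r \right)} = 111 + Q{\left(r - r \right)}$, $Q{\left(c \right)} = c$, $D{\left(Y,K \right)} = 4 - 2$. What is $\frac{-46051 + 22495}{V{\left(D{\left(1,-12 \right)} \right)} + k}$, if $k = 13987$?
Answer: $- \frac{11778}{7049} \approx -1.6709$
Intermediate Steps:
$D{\left(Y,K \right)} = 2$ ($D{\left(Y,K \right)} = 4 - 2 = 2$)
$V{\left(r \right)} = 111$ ($V{\left(r \right)} = 111 + \left(r - r\right) = 111 + 0 = 111$)
$\frac{-46051 + 22495}{V{\left(D{\left(1,-12 \right)} \right)} + k} = \frac{-46051 + 22495}{111 + 13987} = - \frac{23556}{14098} = \left(-23556\right) \frac{1}{14098} = - \frac{11778}{7049}$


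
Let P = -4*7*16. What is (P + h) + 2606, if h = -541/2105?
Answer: 4542049/2105 ≈ 2157.7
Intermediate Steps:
h = -541/2105 (h = -541*1/2105 = -541/2105 ≈ -0.25701)
P = -448 (P = -28*16 = -448)
(P + h) + 2606 = (-448 - 541/2105) + 2606 = -943581/2105 + 2606 = 4542049/2105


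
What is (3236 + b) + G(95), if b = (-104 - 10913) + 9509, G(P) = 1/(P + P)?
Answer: 328321/190 ≈ 1728.0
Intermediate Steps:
G(P) = 1/(2*P)
b = -1508 (b = -11017 + 9509 = -1508)
(3236 + b) + G(95) = (3236 - 1508) + (½)/95 = 1728 + (½)*(1/95) = 1728 + 1/190 = 328321/190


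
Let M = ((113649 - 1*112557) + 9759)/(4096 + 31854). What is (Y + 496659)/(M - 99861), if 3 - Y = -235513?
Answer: -26321691250/3589992099 ≈ -7.3320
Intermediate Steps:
M = 10851/35950 (M = ((113649 - 112557) + 9759)/35950 = (1092 + 9759)*(1/35950) = 10851*(1/35950) = 10851/35950 ≈ 0.30184)
Y = 235516 (Y = 3 - 1*(-235513) = 3 + 235513 = 235516)
(Y + 496659)/(M - 99861) = (235516 + 496659)/(10851/35950 - 99861) = 732175/(-3589992099/35950) = 732175*(-35950/3589992099) = -26321691250/3589992099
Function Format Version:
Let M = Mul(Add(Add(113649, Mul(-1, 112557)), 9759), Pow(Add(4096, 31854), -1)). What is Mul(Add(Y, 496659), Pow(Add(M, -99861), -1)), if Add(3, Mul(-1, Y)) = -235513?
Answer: Rational(-26321691250, 3589992099) ≈ -7.3320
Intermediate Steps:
M = Rational(10851, 35950) (M = Mul(Add(Add(113649, -112557), 9759), Pow(35950, -1)) = Mul(Add(1092, 9759), Rational(1, 35950)) = Mul(10851, Rational(1, 35950)) = Rational(10851, 35950) ≈ 0.30184)
Y = 235516 (Y = Add(3, Mul(-1, -235513)) = Add(3, 235513) = 235516)
Mul(Add(Y, 496659), Pow(Add(M, -99861), -1)) = Mul(Add(235516, 496659), Pow(Add(Rational(10851, 35950), -99861), -1)) = Mul(732175, Pow(Rational(-3589992099, 35950), -1)) = Mul(732175, Rational(-35950, 3589992099)) = Rational(-26321691250, 3589992099)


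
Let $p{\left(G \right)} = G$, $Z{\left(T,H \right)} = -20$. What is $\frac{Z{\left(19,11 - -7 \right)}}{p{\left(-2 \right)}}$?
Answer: $10$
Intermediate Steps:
$\frac{Z{\left(19,11 - -7 \right)}}{p{\left(-2 \right)}} = - \frac{20}{-2} = \left(-20\right) \left(- \frac{1}{2}\right) = 10$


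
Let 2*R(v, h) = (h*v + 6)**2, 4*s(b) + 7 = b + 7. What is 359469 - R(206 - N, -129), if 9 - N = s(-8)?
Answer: -631753263/2 ≈ -3.1588e+8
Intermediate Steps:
s(b) = b/4 (s(b) = -7/4 + (b + 7)/4 = -7/4 + (7 + b)/4 = -7/4 + (7/4 + b/4) = b/4)
N = 11 (N = 9 - (-8)/4 = 9 - 1*(-2) = 9 + 2 = 11)
R(v, h) = (6 + h*v)**2/2 (R(v, h) = (h*v + 6)**2/2 = (6 + h*v)**2/2)
359469 - R(206 - N, -129) = 359469 - (6 - 129*(206 - 1*11))**2/2 = 359469 - (6 - 129*(206 - 11))**2/2 = 359469 - (6 - 129*195)**2/2 = 359469 - (6 - 25155)**2/2 = 359469 - (-25149)**2/2 = 359469 - 632472201/2 = -631753263/2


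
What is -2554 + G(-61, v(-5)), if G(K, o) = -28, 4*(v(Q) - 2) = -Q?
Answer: -2582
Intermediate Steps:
v(Q) = 2 - Q/4 (v(Q) = 2 + (-Q)/4 = 2 - Q/4)
-2554 + G(-61, v(-5)) = -2554 - 28 = -2582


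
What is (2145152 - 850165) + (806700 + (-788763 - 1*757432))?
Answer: 555492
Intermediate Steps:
(2145152 - 850165) + (806700 + (-788763 - 1*757432)) = 1294987 + (806700 + (-788763 - 757432)) = 1294987 + (806700 - 1546195) = 1294987 - 739495 = 555492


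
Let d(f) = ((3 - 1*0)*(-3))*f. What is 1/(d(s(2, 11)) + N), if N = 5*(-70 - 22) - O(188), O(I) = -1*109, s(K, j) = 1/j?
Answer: -11/3870 ≈ -0.0028424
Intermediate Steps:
d(f) = -9*f (d(f) = ((3 + 0)*(-3))*f = (3*(-3))*f = -9*f)
O(I) = -109
N = -351 (N = 5*(-70 - 22) - 1*(-109) = 5*(-92) + 109 = -460 + 109 = -351)
1/(d(s(2, 11)) + N) = 1/(-9/11 - 351) = 1/(-3870/11) = -11/3870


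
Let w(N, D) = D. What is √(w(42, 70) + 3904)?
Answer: √3974 ≈ 63.040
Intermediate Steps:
√(w(42, 70) + 3904) = √(70 + 3904) = √3974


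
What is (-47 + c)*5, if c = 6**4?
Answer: 6245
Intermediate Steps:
c = 1296
(-47 + c)*5 = (-47 + 1296)*5 = 1249*5 = 6245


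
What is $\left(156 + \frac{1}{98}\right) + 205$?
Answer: $\frac{35379}{98} \approx 361.01$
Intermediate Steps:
$\left(156 + \frac{1}{98}\right) + 205 = \frac{15289}{98} + 205 = \frac{35379}{98}$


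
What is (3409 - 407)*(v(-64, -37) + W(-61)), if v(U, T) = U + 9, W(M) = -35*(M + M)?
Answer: 12653430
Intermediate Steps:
W(M) = -70*M
v(U, T) = 9 + U
(3409 - 407)*(v(-64, -37) + W(-61)) = (3409 - 407)*((9 - 64) - 70*(-61)) = 3002*(-55 + 4270) = 3002*4215 = 12653430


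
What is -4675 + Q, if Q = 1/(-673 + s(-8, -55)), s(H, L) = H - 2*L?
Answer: -2669426/571 ≈ -4675.0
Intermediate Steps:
Q = -1/571 (Q = 1/(-673 + (-8 - 2*(-55))) = 1/(-673 + (-8 + 110)) = 1/(-673 + 102) = 1/(-571) = -1/571 ≈ -0.0017513)
-4675 + Q = -4675 - 1/571 = -2669426/571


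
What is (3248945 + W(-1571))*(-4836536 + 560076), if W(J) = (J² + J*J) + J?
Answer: -34996222245760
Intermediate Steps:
W(J) = J + 2*J² (W(J) = (J² + J²) + J = 2*J² + J = J + 2*J²)
(3248945 + W(-1571))*(-4836536 + 560076) = (3248945 - 1571*(1 + 2*(-1571)))*(-4836536 + 560076) = (3248945 - 1571*(1 - 3142))*(-4276460) = (3248945 - 1571*(-3141))*(-4276460) = (3248945 + 4934511)*(-4276460) = 8183456*(-4276460) = -34996222245760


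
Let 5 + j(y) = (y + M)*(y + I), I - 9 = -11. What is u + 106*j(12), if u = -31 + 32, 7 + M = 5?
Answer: 10071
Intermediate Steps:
M = -2 (M = -7 + 5 = -2)
u = 1
I = -2 (I = 9 - 11 = -2)
j(y) = -5 + (-2 + y)² (j(y) = -5 + (y - 2)*(y - 2) = -5 + (-2 + y)*(-2 + y) = -5 + (-2 + y)²)
u + 106*j(12) = 1 + 106*(-1 + 12² - 4*12) = 1 + 106*(-1 + 144 - 48) = 1 + 106*95 = 1 + 10070 = 10071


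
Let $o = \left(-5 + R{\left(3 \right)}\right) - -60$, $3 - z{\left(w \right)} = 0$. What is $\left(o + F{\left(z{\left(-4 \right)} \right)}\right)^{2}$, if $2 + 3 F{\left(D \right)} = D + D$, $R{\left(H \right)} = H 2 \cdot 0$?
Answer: $\frac{28561}{9} \approx 3173.4$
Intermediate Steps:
$R{\left(H \right)} = 0$ ($R{\left(H \right)} = 2 H 0 = 0$)
$z{\left(w \right)} = 3$ ($z{\left(w \right)} = 3 - 0 = 3 + 0 = 3$)
$F{\left(D \right)} = - \frac{2}{3} + \frac{2 D}{3}$ ($F{\left(D \right)} = - \frac{2}{3} + \frac{D + D}{3} = - \frac{2}{3} + \frac{2 D}{3}$)
$o = 55$ ($o = \left(-5 + 0\right) - -60 = -5 + 60 = 55$)
$\left(o + F{\left(z{\left(-4 \right)} \right)}\right)^{2} = \left(55 + \left(- \frac{2}{3} + \frac{2}{3} \cdot 3\right)\right)^{2} = \left(55 + \left(- \frac{2}{3} + 2\right)\right)^{2} = \left(55 + \frac{4}{3}\right)^{2} = \left(\frac{169}{3}\right)^{2} = \frac{28561}{9}$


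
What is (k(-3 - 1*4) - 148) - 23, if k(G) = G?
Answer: -178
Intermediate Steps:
(k(-3 - 1*4) - 148) - 23 = ((-3 - 1*4) - 148) - 23 = ((-3 - 4) - 148) - 23 = (-7 - 148) - 23 = -155 - 23 = -178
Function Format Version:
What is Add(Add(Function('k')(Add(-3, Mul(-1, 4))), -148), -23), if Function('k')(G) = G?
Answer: -178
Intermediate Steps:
Add(Add(Function('k')(Add(-3, Mul(-1, 4))), -148), -23) = Add(Add(Add(-3, Mul(-1, 4)), -148), -23) = Add(Add(Add(-3, -4), -148), -23) = Add(Add(-7, -148), -23) = Add(-155, -23) = -178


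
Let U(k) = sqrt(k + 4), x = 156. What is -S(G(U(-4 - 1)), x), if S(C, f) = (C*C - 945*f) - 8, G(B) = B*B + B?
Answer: 147428 + 2*I ≈ 1.4743e+5 + 2.0*I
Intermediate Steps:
U(k) = sqrt(4 + k)
G(B) = B + B**2 (G(B) = B**2 + B = B + B**2)
S(C, f) = -8 + C**2 - 945*f (S(C, f) = (C**2 - 945*f) - 8 = -8 + C**2 - 945*f)
-S(G(U(-4 - 1)), x) = -(-8 + (sqrt(4 + (-4 - 1))*(1 + sqrt(4 + (-4 - 1))))**2 - 945*156) = -(-8 + (sqrt(4 - 5)*(1 + sqrt(4 - 5)))**2 - 147420) = -(-8 + (sqrt(-1)*(1 + sqrt(-1)))**2 - 147420) = -(-8 + (I*(1 + I))**2 - 147420) = -(-8 - (1 + I)**2 - 147420) = -(-147428 - (1 + I)**2) = 147428 + (1 + I)**2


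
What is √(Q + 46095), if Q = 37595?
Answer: √83690 ≈ 289.29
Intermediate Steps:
√(Q + 46095) = √(37595 + 46095) = √83690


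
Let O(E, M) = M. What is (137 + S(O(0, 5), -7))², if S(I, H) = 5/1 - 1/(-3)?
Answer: 182329/9 ≈ 20259.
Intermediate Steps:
S(I, H) = 16/3 (S(I, H) = 5*1 - 1*(-⅓) = 5 + ⅓ = 16/3)
(137 + S(O(0, 5), -7))² = (137 + 16/3)² = (427/3)² = 182329/9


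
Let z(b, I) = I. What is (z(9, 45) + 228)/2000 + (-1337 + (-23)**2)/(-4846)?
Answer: 1469479/4846000 ≈ 0.30324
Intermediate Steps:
(z(9, 45) + 228)/2000 + (-1337 + (-23)**2)/(-4846) = (45 + 228)/2000 + (-1337 + (-23)**2)/(-4846) = 273*(1/2000) + (-1337 + 529)*(-1/4846) = 273/2000 - 808*(-1/4846) = 273/2000 + 404/2423 = 1469479/4846000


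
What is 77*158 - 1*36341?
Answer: -24175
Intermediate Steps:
77*158 - 1*36341 = 12166 - 36341 = -24175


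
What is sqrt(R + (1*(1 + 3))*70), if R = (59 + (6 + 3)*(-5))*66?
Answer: 2*sqrt(301) ≈ 34.699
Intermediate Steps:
R = 924 (R = (59 + 9*(-5))*66 = (59 - 45)*66 = 14*66 = 924)
sqrt(R + (1*(1 + 3))*70) = sqrt(924 + (1*(1 + 3))*70) = sqrt(924 + (1*4)*70) = sqrt(924 + 4*70) = sqrt(924 + 280) = sqrt(1204) = 2*sqrt(301)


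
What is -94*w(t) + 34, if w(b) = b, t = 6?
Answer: -530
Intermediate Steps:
-94*w(t) + 34 = -94*6 + 34 = -564 + 34 = -530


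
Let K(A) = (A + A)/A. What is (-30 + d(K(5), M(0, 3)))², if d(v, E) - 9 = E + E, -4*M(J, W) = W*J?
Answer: 441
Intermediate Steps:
M(J, W) = -J*W/4 (M(J, W) = -W*J/4 = -J*W/4)
K(A) = 2 (K(A) = (2*A)/A = 2)
d(v, E) = 9 + 2*E (d(v, E) = 9 + (E + E) = 9 + 2*E)
(-30 + d(K(5), M(0, 3)))² = (-30 + (9 + 2*(-¼*0*3)))² = (-30 + (9 + 2*0))² = (-30 + (9 + 0))² = (-30 + 9)² = (-21)² = 441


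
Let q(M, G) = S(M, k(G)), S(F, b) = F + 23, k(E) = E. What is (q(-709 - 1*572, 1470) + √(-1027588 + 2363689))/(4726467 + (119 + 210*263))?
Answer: -629/2390908 + √1336101/4781816 ≈ -2.1352e-5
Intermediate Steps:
S(F, b) = 23 + F
q(M, G) = 23 + M
(q(-709 - 1*572, 1470) + √(-1027588 + 2363689))/(4726467 + (119 + 210*263)) = ((23 + (-709 - 1*572)) + √(-1027588 + 2363689))/(4726467 + (119 + 210*263)) = ((23 + (-709 - 572)) + √1336101)/(4726467 + (119 + 55230)) = ((23 - 1281) + √1336101)/(4726467 + 55349) = (-1258 + √1336101)/4781816 = (-1258 + √1336101)*(1/4781816) = -629/2390908 + √1336101/4781816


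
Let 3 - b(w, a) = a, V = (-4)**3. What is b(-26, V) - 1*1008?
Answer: -941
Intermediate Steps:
V = -64
b(w, a) = 3 - a
b(-26, V) - 1*1008 = (3 - 1*(-64)) - 1*1008 = (3 + 64) - 1008 = 67 - 1008 = -941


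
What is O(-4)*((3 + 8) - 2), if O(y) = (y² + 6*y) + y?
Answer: -108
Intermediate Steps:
O(y) = y² + 7*y
O(-4)*((3 + 8) - 2) = (-4*(7 - 4))*((3 + 8) - 2) = (-4*3)*(11 - 2) = -12*9 = -108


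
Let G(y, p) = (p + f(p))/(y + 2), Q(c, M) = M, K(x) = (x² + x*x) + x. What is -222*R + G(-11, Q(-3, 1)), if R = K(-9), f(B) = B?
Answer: -305696/9 ≈ -33966.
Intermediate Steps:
K(x) = x + 2*x² (K(x) = (x² + x²) + x = 2*x² + x = x + 2*x²)
R = 153 (R = -9*(1 + 2*(-9)) = -9*(1 - 18) = -9*(-17) = 153)
G(y, p) = 2*p/(2 + y) (G(y, p) = (p + p)/(y + 2) = (2*p)/(2 + y) = 2*p/(2 + y))
-222*R + G(-11, Q(-3, 1)) = -222*153 + 2*1/(2 - 11) = -33966 + 2*1/(-9) = -33966 + 2*1*(-⅑) = -33966 - 2/9 = -305696/9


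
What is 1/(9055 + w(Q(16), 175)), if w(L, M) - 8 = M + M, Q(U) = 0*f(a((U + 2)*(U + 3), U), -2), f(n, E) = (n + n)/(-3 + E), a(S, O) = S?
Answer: 1/9413 ≈ 0.00010624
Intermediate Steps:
f(n, E) = 2*n/(-3 + E) (f(n, E) = (2*n)/(-3 + E) = 2*n/(-3 + E))
Q(U) = 0 (Q(U) = 0*(2*((U + 2)*(U + 3))/(-3 - 2)) = 0*(2*((2 + U)*(3 + U))/(-5)) = 0*(2*((2 + U)*(3 + U))*(-⅕)) = 0*(-2*(2 + U)*(3 + U)/5) = 0)
w(L, M) = 8 + 2*M (w(L, M) = 8 + (M + M) = 8 + 2*M)
1/(9055 + w(Q(16), 175)) = 1/(9055 + (8 + 2*175)) = 1/(9055 + (8 + 350)) = 1/(9055 + 358) = 1/9413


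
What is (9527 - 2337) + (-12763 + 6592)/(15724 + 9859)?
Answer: 183935599/25583 ≈ 7189.8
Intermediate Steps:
(9527 - 2337) + (-12763 + 6592)/(15724 + 9859) = 7190 - 6171/25583 = 183935599/25583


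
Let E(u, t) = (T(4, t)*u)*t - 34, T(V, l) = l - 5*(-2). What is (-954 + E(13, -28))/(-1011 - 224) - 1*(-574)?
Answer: 54102/95 ≈ 569.50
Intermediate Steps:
T(V, l) = 10 + l (T(V, l) = l + 10 = 10 + l)
E(u, t) = -34 + t*u*(10 + t) (E(u, t) = ((10 + t)*u)*t - 34 = (u*(10 + t))*t - 34 = t*u*(10 + t) - 34 = -34 + t*u*(10 + t))
(-954 + E(13, -28))/(-1011 - 224) - 1*(-574) = (-954 + (-34 - 28*13*(10 - 28)))/(-1011 - 224) - 1*(-574) = (-954 + (-34 - 28*13*(-18)))/(-1235) + 574 = (-954 + (-34 + 6552))*(-1/1235) + 574 = (-954 + 6518)*(-1/1235) + 574 = 5564*(-1/1235) + 574 = -428/95 + 574 = 54102/95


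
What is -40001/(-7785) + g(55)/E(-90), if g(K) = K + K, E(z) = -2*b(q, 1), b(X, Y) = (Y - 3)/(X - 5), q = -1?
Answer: -1244524/7785 ≈ -159.86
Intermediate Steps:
b(X, Y) = (-3 + Y)/(-5 + X)
E(z) = -⅔ (E(z) = -2*(-3 + 1)/(-5 - 1) = -2*(-2)/(-6) = -(-1)*(-2)/3 = -2*⅓ = -⅔)
g(K) = 2*K
-40001/(-7785) + g(55)/E(-90) = -40001/(-7785) + (2*55)/(-⅔) = -40001*(-1/7785) + 110*(-3/2) = 40001/7785 - 165 = -1244524/7785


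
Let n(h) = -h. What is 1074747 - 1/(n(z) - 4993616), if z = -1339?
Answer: 5365434728920/4992277 ≈ 1.0747e+6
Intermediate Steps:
1074747 - 1/(n(z) - 4993616) = 1074747 - 1/(-1*(-1339) - 4993616) = 1074747 - 1/(1339 - 4993616) = 1074747 - 1/(-4992277) = 1074747 - 1*(-1/4992277) = 1074747 + 1/4992277 = 5365434728920/4992277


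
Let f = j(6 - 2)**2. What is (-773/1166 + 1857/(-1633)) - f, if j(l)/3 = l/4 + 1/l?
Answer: -241629343/15232624 ≈ -15.863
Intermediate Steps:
j(l) = 3/l + 3*l/4 (j(l) = 3*(l/4 + 1/l) = 3*(1/l + l/4) = 3/l + 3*l/4)
f = 225/16 (f = (3/(6 - 2) + 3*(6 - 2)/4)**2 = (3/4 + (3/4)*4)**2 = (3*(1/4) + 3)**2 = (3/4 + 3)**2 = (15/4)**2 = 225/16 ≈ 14.063)
(-773/1166 + 1857/(-1633)) - f = (-773/1166 + 1857/(-1633)) - 1*225/16 = (-773*1/1166 + 1857*(-1/1633)) - 225/16 = (-773/1166 - 1857/1633) - 225/16 = -3427571/1904078 - 225/16 = -241629343/15232624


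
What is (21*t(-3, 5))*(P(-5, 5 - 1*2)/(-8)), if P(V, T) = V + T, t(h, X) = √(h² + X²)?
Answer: 21*√34/4 ≈ 30.612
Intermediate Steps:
t(h, X) = √(X² + h²)
P(V, T) = T + V
(21*t(-3, 5))*(P(-5, 5 - 1*2)/(-8)) = (21*√(5² + (-3)²))*(((5 - 1*2) - 5)/(-8)) = (21*√(25 + 9))*(((5 - 2) - 5)*(-⅛)) = (21*√34)*((3 - 5)*(-⅛)) = (21*√34)*(-2*(-⅛)) = (21*√34)*(¼) = 21*√34/4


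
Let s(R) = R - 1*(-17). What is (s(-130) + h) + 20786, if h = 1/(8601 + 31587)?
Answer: 830806525/40188 ≈ 20673.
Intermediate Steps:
s(R) = 17 + R (s(R) = R + 17 = 17 + R)
h = 1/40188 ≈ 2.4883e-5
(s(-130) + h) + 20786 = ((17 - 130) + 1/40188) + 20786 = (-113 + 1/40188) + 20786 = -4541243/40188 + 20786 = 830806525/40188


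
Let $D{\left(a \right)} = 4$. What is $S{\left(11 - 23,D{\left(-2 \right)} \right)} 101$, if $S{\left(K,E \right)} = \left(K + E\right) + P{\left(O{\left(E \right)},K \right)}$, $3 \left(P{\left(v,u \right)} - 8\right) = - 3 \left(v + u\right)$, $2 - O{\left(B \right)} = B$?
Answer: $1414$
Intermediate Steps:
$O{\left(B \right)} = 2 - B$
$P{\left(v,u \right)} = 8 - u - v$ ($P{\left(v,u \right)} = 8 + \frac{\left(-3\right) \left(v + u\right)}{3} = 8 + \frac{\left(-3\right) \left(u + v\right)}{3} = 8 + \frac{- 3 u - 3 v}{3} = 8 - \left(u + v\right) = 8 - u - v$)
$S{\left(K,E \right)} = 6 + 2 E$ ($S{\left(K,E \right)} = \left(K + E\right) - \left(-6 + K - E\right) = \left(E + K\right) + \left(8 - K + \left(-2 + E\right)\right) = \left(E + K\right) + \left(6 + E - K\right) = 6 + 2 E$)
$S{\left(11 - 23,D{\left(-2 \right)} \right)} 101 = \left(6 + 2 \cdot 4\right) 101 = \left(6 + 8\right) 101 = 14 \cdot 101 = 1414$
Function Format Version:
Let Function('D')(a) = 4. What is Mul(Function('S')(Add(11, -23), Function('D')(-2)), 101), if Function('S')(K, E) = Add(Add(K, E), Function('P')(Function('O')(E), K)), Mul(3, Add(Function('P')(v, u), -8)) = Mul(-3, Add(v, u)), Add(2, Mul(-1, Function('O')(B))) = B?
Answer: 1414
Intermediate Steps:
Function('O')(B) = Add(2, Mul(-1, B))
Function('P')(v, u) = Add(8, Mul(-1, u), Mul(-1, v)) (Function('P')(v, u) = Add(8, Mul(Rational(1, 3), Mul(-3, Add(v, u)))) = Add(8, Mul(Rational(1, 3), Mul(-3, Add(u, v)))) = Add(8, Mul(Rational(1, 3), Add(Mul(-3, u), Mul(-3, v)))) = Add(8, Add(Mul(-1, u), Mul(-1, v))) = Add(8, Mul(-1, u), Mul(-1, v)))
Function('S')(K, E) = Add(6, Mul(2, E)) (Function('S')(K, E) = Add(Add(K, E), Add(8, Mul(-1, K), Mul(-1, Add(2, Mul(-1, E))))) = Add(Add(E, K), Add(8, Mul(-1, K), Add(-2, E))) = Add(Add(E, K), Add(6, E, Mul(-1, K))) = Add(6, Mul(2, E)))
Mul(Function('S')(Add(11, -23), Function('D')(-2)), 101) = Mul(Add(6, Mul(2, 4)), 101) = Mul(Add(6, 8), 101) = Mul(14, 101) = 1414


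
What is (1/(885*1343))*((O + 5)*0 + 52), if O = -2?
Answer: 52/1188555 ≈ 4.3751e-5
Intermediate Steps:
(1/(885*1343))*((O + 5)*0 + 52) = (1/(885*1343))*((-2 + 5)*0 + 52) = ((1/885)*(1/1343))*(3*0 + 52) = (0 + 52)/1188555 = (1/1188555)*52 = 52/1188555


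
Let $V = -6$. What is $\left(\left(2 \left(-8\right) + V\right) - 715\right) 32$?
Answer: $-23584$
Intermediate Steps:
$\left(\left(2 \left(-8\right) + V\right) - 715\right) 32 = \left(\left(2 \left(-8\right) - 6\right) - 715\right) 32 = \left(\left(-16 - 6\right) - 715\right) 32 = \left(-22 - 715\right) 32 = \left(-737\right) 32 = -23584$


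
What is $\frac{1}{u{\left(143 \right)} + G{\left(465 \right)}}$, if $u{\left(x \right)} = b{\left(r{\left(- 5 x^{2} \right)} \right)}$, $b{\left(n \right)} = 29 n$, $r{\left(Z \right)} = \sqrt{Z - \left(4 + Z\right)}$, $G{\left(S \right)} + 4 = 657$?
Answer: $\frac{653}{429773} - \frac{58 i}{429773} \approx 0.0015194 - 0.00013495 i$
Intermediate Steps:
$G{\left(S \right)} = 653$ ($G{\left(S \right)} = -4 + 657 = 653$)
$r{\left(Z \right)} = 2 i$ ($r{\left(Z \right)} = \sqrt{-4} = 2 i$)
$u{\left(x \right)} = 58 i$ ($u{\left(x \right)} = 29 \cdot 2 i = 58 i$)
$\frac{1}{u{\left(143 \right)} + G{\left(465 \right)}} = \frac{1}{58 i + 653} = \frac{1}{653 + 58 i} = \frac{653 - 58 i}{429773}$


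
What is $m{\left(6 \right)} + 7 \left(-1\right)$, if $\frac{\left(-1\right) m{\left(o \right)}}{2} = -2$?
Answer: $-3$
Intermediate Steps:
$m{\left(o \right)} = 4$ ($m{\left(o \right)} = \left(-2\right) \left(-2\right) = 4$)
$m{\left(6 \right)} + 7 \left(-1\right) = 4 + 7 \left(-1\right) = 4 - 7 = -3$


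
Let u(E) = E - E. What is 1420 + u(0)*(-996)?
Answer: 1420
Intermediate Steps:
u(E) = 0
1420 + u(0)*(-996) = 1420 + 0*(-996) = 1420 + 0 = 1420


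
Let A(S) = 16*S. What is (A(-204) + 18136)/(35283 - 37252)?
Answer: -1352/179 ≈ -7.5531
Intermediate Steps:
(A(-204) + 18136)/(35283 - 37252) = (16*(-204) + 18136)/(35283 - 37252) = (-3264 + 18136)/(-1969) = 14872*(-1/1969) = -1352/179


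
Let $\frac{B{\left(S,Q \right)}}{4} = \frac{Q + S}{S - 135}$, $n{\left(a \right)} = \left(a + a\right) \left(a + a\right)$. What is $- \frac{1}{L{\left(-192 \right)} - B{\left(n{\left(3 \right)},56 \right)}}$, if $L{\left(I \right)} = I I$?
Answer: $- \frac{99}{3649904} \approx -2.7124 \cdot 10^{-5}$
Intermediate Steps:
$L{\left(I \right)} = I^{2}$
$n{\left(a \right)} = 4 a^{2}$ ($n{\left(a \right)} = 2 a 2 a = 4 a^{2}$)
$B{\left(S,Q \right)} = \frac{4 \left(Q + S\right)}{-135 + S}$ ($B{\left(S,Q \right)} = 4 \frac{Q + S}{S - 135} = 4 \frac{Q + S}{-135 + S} = \frac{4 \left(Q + S\right)}{-135 + S}$)
$- \frac{1}{L{\left(-192 \right)} - B{\left(n{\left(3 \right)},56 \right)}} = - \frac{1}{\left(-192\right)^{2} - \frac{4 \left(56 + 4 \cdot 3^{2}\right)}{-135 + 4 \cdot 3^{2}}} = - \frac{1}{36864 - \frac{4 \left(56 + 4 \cdot 9\right)}{-135 + 4 \cdot 9}} = - \frac{1}{36864 - \frac{4 \left(56 + 36\right)}{-135 + 36}} = - \frac{1}{36864 - 4 \frac{1}{-99} \cdot 92} = - \frac{1}{36864 - 4 \left(- \frac{1}{99}\right) 92} = - \frac{1}{36864 - - \frac{368}{99}} = - \frac{1}{36864 + \frac{368}{99}} = - \frac{1}{\frac{3649904}{99}} = \left(-1\right) \frac{99}{3649904} = - \frac{99}{3649904}$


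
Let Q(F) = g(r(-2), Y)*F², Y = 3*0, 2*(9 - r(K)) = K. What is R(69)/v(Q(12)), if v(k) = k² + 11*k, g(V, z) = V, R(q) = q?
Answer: 23/696480 ≈ 3.3023e-5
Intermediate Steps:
r(K) = 9 - K/2
Y = 0
Q(F) = 10*F² (Q(F) = (9 - ½*(-2))*F² = (9 + 1)*F² = 10*F²)
R(69)/v(Q(12)) = 69/(((10*12²)*(11 + 10*12²))) = 69/(((10*144)*(11 + 10*144))) = 69/((1440*(11 + 1440))) = 69/((1440*1451)) = 69/2089440 = 69*(1/2089440) = 23/696480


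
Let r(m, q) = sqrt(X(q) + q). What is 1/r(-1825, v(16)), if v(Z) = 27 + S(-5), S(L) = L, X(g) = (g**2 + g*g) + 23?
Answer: sqrt(1013)/1013 ≈ 0.031419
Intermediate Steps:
X(g) = 23 + 2*g**2 (X(g) = (g**2 + g**2) + 23 = 2*g**2 + 23 = 23 + 2*g**2)
v(Z) = 22 (v(Z) = 27 - 5 = 22)
r(m, q) = sqrt(23 + q + 2*q**2) (r(m, q) = sqrt((23 + 2*q**2) + q) = sqrt(23 + q + 2*q**2))
1/r(-1825, v(16)) = 1/(sqrt(23 + 22 + 2*22**2)) = 1/(sqrt(23 + 22 + 2*484)) = 1/(sqrt(23 + 22 + 968)) = 1/(sqrt(1013)) = sqrt(1013)/1013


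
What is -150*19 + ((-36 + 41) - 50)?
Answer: -2895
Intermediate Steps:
-150*19 + ((-36 + 41) - 50) = -2850 + (5 - 50) = -2850 - 45 = -2895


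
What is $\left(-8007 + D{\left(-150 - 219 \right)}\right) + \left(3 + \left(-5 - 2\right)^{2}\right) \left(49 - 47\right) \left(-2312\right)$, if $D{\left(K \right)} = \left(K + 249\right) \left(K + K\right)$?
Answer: $-159895$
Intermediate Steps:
$D{\left(K \right)} = 2 K \left(249 + K\right)$ ($D{\left(K \right)} = \left(249 + K\right) 2 K = 2 K \left(249 + K\right)$)
$\left(-8007 + D{\left(-150 - 219 \right)}\right) + \left(3 + \left(-5 - 2\right)^{2}\right) \left(49 - 47\right) \left(-2312\right) = \left(-8007 + 2 \left(-150 - 219\right) \left(249 - 369\right)\right) + \left(3 + \left(-5 - 2\right)^{2}\right) \left(49 - 47\right) \left(-2312\right) = \left(-8007 + 2 \left(-369\right) \left(249 - 369\right)\right) + \left(3 + \left(-7\right)^{2}\right) 2 \left(-2312\right) = \left(-8007 + 2 \left(-369\right) \left(-120\right)\right) + \left(3 + 49\right) 2 \left(-2312\right) = \left(-8007 + 88560\right) + 52 \cdot 2 \left(-2312\right) = 80553 + 104 \left(-2312\right) = 80553 - 240448 = -159895$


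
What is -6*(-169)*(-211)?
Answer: -213954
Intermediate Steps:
-6*(-169)*(-211) = 1014*(-211) = -213954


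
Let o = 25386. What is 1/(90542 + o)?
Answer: 1/115928 ≈ 8.6260e-6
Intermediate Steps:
1/(90542 + o) = 1/(90542 + 25386) = 1/115928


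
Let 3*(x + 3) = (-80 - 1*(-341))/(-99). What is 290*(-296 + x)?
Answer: -2869840/33 ≈ -86965.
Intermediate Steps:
x = -128/33 (x = -3 + ((-80 - 1*(-341))/(-99))/3 = -3 + ((-80 + 341)*(-1/99))/3 = -3 + (261*(-1/99))/3 = -3 + (⅓)*(-29/11) = -3 - 29/33 = -128/33 ≈ -3.8788)
290*(-296 + x) = 290*(-296 - 128/33) = 290*(-9896/33) = -2869840/33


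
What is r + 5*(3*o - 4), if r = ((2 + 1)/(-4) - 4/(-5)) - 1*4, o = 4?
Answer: 721/20 ≈ 36.050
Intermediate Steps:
r = -79/20 (r = (3*(-1/4) - 4*(-1/5)) - 4 = (-3/4 + 4/5) - 4 = 1/20 - 4 = -79/20 ≈ -3.9500)
r + 5*(3*o - 4) = -79/20 + 5*(3*4 - 4) = -79/20 + 5*(12 - 4) = -79/20 + 5*8 = -79/20 + 40 = 721/20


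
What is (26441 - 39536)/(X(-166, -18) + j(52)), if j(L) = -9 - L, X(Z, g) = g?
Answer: 13095/79 ≈ 165.76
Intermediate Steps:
(26441 - 39536)/(X(-166, -18) + j(52)) = (26441 - 39536)/(-18 + (-9 - 1*52)) = -13095/(-18 + (-9 - 52)) = -13095/(-18 - 61) = -13095/(-79) = -13095*(-1/79) = 13095/79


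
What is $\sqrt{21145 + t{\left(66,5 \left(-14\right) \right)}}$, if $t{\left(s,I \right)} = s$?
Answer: $\sqrt{21211} \approx 145.64$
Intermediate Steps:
$\sqrt{21145 + t{\left(66,5 \left(-14\right) \right)}} = \sqrt{21145 + 66} = \sqrt{21211}$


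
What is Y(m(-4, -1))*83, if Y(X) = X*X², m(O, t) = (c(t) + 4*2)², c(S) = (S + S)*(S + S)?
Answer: 247836672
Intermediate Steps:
c(S) = 4*S² (c(S) = (2*S)*(2*S) = 4*S²)
m(O, t) = (8 + 4*t²)² (m(O, t) = (4*t² + 4*2)² = (4*t² + 8)² = (8 + 4*t²)²)
Y(X) = X³
Y(m(-4, -1))*83 = (16*(2 + (-1)²)²)³*83 = (16*(2 + 1)²)³*83 = (16*3²)³*83 = (16*9)³*83 = 144³*83 = 2985984*83 = 247836672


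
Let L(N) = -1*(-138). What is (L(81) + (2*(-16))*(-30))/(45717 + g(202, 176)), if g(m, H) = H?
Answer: 1098/45893 ≈ 0.023925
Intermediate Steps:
L(N) = 138
(L(81) + (2*(-16))*(-30))/(45717 + g(202, 176)) = (138 + (2*(-16))*(-30))/(45717 + 176) = (138 - 32*(-30))/45893 = (138 + 960)*(1/45893) = 1098*(1/45893) = 1098/45893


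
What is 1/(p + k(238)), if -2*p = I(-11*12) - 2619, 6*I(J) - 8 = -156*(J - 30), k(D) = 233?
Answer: -6/3385 ≈ -0.0017725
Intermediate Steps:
I(J) = 2344/3 - 26*J (I(J) = 4/3 + (-156*(J - 30))/6 = 4/3 + (-156*(-30 + J))/6 = 4/3 + (4680 - 156*J)/6 = 4/3 + (780 - 26*J) = 2344/3 - 26*J)
p = -4783/6 (p = -((2344/3 - (-286)*12) - 2619)/2 = -((2344/3 - 26*(-132)) - 2619)/2 = -((2344/3 + 3432) - 2619)/2 = -(12640/3 - 2619)/2 = -½*4783/3 = -4783/6 ≈ -797.17)
1/(p + k(238)) = 1/(-4783/6 + 233) = 1/(-3385/6) = -6/3385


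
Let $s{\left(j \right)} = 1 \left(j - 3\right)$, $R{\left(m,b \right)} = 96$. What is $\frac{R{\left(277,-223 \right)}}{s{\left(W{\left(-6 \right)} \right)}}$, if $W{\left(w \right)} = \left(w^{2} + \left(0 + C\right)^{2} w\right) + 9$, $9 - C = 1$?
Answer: $- \frac{16}{57} \approx -0.2807$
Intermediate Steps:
$C = 8$ ($C = 9 - 1 = 8$)
$W{\left(w \right)} = 9 + w^{2} + 64 w$ ($W{\left(w \right)} = \left(w^{2} + \left(0 + 8\right)^{2} w\right) + 9 = \left(w^{2} + 8^{2} w\right) + 9 = \left(w^{2} + 64 w\right) + 9 = 9 + w^{2} + 64 w$)
$s{\left(j \right)} = -3 + j$ ($s{\left(j \right)} = 1 \left(-3 + j\right) = -3 + j$)
$\frac{R{\left(277,-223 \right)}}{s{\left(W{\left(-6 \right)} \right)}} = \frac{96}{-3 + \left(9 + \left(-6\right)^{2} + 64 \left(-6\right)\right)} = \frac{96}{-3 + \left(9 + 36 - 384\right)} = \frac{96}{-3 - 339} = \frac{96}{-342} = 96 \left(- \frac{1}{342}\right) = - \frac{16}{57}$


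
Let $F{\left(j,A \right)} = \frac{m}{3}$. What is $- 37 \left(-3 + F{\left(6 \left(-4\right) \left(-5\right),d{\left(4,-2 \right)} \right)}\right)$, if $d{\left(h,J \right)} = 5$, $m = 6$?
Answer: $37$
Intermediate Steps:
$F{\left(j,A \right)} = 2$ ($F{\left(j,A \right)} = \frac{6}{3} = 6 \cdot \frac{1}{3} = 2$)
$- 37 \left(-3 + F{\left(6 \left(-4\right) \left(-5\right),d{\left(4,-2 \right)} \right)}\right) = - 37 \left(-3 + 2\right) = \left(-37\right) \left(-1\right) = 37$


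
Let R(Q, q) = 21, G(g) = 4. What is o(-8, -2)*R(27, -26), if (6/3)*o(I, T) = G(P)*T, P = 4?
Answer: -84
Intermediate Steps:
o(I, T) = 2*T (o(I, T) = (4*T)/2 = 2*T)
o(-8, -2)*R(27, -26) = (2*(-2))*21 = -4*21 = -84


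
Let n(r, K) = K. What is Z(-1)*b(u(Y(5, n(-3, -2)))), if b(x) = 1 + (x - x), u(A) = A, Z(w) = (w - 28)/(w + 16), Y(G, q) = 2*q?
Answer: -29/15 ≈ -1.9333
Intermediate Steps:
Z(w) = (-28 + w)/(16 + w)
b(x) = 1 (b(x) = 1 + 0 = 1)
Z(-1)*b(u(Y(5, n(-3, -2)))) = ((-28 - 1)/(16 - 1))*1 = (-29/15)*1 = ((1/15)*(-29))*1 = -29/15*1 = -29/15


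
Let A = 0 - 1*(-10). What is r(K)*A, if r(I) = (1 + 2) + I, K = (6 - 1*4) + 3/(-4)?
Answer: 85/2 ≈ 42.500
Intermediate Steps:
A = 10 (A = 0 + 10 = 10)
K = 5/4 (K = (6 - 4) + 3*(-1/4) = 2 - 3/4 = 5/4 ≈ 1.2500)
r(I) = 3 + I
r(K)*A = (3 + 5/4)*10 = (17/4)*10 = 85/2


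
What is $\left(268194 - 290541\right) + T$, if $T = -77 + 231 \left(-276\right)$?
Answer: $-86180$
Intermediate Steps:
$T = -63833$ ($T = -77 - 63756 = -63833$)
$\left(268194 - 290541\right) + T = \left(268194 - 290541\right) - 63833 = -22347 - 63833 = -86180$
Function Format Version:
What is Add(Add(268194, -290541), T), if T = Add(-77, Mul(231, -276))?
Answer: -86180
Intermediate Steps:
T = -63833 (T = Add(-77, -63756) = -63833)
Add(Add(268194, -290541), T) = Add(Add(268194, -290541), -63833) = Add(-22347, -63833) = -86180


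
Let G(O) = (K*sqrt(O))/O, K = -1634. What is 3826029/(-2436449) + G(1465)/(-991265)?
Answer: -3826029/2436449 + 1634*sqrt(1465)/1452203225 ≈ -1.5703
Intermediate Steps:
G(O) = -1634/sqrt(O) (G(O) = (-1634*sqrt(O))/O = -1634/sqrt(O))
3826029/(-2436449) + G(1465)/(-991265) = 3826029/(-2436449) - 1634*sqrt(1465)/1465/(-991265) = 3826029*(-1/2436449) - 1634*sqrt(1465)/1465*(-1/991265) = -3826029/2436449 - 1634*sqrt(1465)/1465*(-1/991265) = -3826029/2436449 + 1634*sqrt(1465)/1452203225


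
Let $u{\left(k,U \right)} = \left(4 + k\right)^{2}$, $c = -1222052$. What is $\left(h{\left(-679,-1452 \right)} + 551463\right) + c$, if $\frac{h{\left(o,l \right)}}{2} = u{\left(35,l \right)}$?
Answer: $-667547$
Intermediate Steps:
$h{\left(o,l \right)} = 3042$ ($h{\left(o,l \right)} = 2 \left(4 + 35\right)^{2} = 2 \cdot 39^{2} = 2 \cdot 1521 = 3042$)
$\left(h{\left(-679,-1452 \right)} + 551463\right) + c = \left(3042 + 551463\right) - 1222052 = 554505 - 1222052 = -667547$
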